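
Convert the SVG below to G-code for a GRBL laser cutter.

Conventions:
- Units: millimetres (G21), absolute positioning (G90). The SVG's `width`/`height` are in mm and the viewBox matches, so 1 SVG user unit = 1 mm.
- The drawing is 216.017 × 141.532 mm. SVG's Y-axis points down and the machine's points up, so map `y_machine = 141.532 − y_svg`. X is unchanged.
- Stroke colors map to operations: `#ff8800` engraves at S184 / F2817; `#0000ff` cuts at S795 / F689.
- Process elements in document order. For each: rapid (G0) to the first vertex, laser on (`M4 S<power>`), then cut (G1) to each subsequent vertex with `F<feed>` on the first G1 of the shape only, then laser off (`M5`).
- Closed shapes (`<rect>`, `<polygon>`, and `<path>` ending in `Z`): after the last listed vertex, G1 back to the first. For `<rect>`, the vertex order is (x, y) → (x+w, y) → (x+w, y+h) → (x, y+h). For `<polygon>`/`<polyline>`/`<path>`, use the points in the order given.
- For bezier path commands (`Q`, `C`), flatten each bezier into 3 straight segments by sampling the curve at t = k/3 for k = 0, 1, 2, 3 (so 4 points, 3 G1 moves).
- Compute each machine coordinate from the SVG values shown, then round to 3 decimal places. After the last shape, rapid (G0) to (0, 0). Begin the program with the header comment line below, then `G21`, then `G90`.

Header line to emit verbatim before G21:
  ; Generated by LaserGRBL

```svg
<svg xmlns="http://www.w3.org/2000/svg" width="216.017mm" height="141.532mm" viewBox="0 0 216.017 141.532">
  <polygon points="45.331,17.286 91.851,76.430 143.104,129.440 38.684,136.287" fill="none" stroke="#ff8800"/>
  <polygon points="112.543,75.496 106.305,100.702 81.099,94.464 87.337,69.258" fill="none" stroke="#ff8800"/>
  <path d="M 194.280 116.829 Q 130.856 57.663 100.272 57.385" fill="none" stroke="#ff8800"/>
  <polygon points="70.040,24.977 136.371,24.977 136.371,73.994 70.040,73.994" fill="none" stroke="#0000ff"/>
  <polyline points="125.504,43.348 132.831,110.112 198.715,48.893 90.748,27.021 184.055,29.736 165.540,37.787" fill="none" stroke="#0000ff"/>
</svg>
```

Since the viewBox matches the mm dimensions, user units are millimetres directly. The only transform is the Y-flip y_m = 141.532 − y_svg.

Shape 1 is a closed polygon drawn with `<polygon>`. Its stroke #ff8800 means engrave at S184, F2817. After flipping Y the toolpath is (45.331,124.246) → (91.851,65.102) → (143.104,12.092) → (38.684,5.245) → (45.331,124.246), returning to the start.

Shape 2 is a regular polygon drawn with `<polygon>`. Its stroke #ff8800 means engrave at S184, F2817. After flipping Y the toolpath is (112.543,66.036) → (106.305,40.830) → (81.099,47.068) → (87.337,72.274) → (112.543,66.036), returning to the start.

Shape 3 is a quadratic bezier drawn with `<path>`. Its stroke #ff8800 means engrave at S184, F2817. After flipping Y the toolpath is (194.280,24.703) → (155.646,57.604) → (124.310,77.419) → (100.272,84.147).

Shape 4 is a rectangle drawn with `<polygon>`. Its stroke #0000ff means cut at S795, F689. After flipping Y the toolpath is (70.040,116.555) → (136.371,116.555) → (136.371,67.538) → (70.040,67.538) → (70.040,116.555), returning to the start.

Shape 5 is a open polyline drawn with `<polyline>`. Its stroke #0000ff means cut at S795, F689. After flipping Y the toolpath is (125.504,98.184) → (132.831,31.420) → (198.715,92.639) → (90.748,114.511) → (184.055,111.796) → (165.540,103.745).

; Generated by LaserGRBL
G21
G90
G0 X45.331 Y124.246
M4 S184
G1 X91.851 Y65.102 F2817
G1 X143.104 Y12.092
G1 X38.684 Y5.245
G1 X45.331 Y124.246
M5
G0 X112.543 Y66.036
M4 S184
G1 X106.305 Y40.830 F2817
G1 X81.099 Y47.068
G1 X87.337 Y72.274
G1 X112.543 Y66.036
M5
G0 X194.280 Y24.703
M4 S184
G1 X155.646 Y57.604 F2817
G1 X124.310 Y77.419
G1 X100.272 Y84.147
M5
G0 X70.040 Y116.555
M4 S795
G1 X136.371 Y116.555 F689
G1 X136.371 Y67.538
G1 X70.040 Y67.538
G1 X70.040 Y116.555
M5
G0 X125.504 Y98.184
M4 S795
G1 X132.831 Y31.420 F689
G1 X198.715 Y92.639
G1 X90.748 Y114.511
G1 X184.055 Y111.796
G1 X165.540 Y103.745
M5
G0 X0.000 Y0.000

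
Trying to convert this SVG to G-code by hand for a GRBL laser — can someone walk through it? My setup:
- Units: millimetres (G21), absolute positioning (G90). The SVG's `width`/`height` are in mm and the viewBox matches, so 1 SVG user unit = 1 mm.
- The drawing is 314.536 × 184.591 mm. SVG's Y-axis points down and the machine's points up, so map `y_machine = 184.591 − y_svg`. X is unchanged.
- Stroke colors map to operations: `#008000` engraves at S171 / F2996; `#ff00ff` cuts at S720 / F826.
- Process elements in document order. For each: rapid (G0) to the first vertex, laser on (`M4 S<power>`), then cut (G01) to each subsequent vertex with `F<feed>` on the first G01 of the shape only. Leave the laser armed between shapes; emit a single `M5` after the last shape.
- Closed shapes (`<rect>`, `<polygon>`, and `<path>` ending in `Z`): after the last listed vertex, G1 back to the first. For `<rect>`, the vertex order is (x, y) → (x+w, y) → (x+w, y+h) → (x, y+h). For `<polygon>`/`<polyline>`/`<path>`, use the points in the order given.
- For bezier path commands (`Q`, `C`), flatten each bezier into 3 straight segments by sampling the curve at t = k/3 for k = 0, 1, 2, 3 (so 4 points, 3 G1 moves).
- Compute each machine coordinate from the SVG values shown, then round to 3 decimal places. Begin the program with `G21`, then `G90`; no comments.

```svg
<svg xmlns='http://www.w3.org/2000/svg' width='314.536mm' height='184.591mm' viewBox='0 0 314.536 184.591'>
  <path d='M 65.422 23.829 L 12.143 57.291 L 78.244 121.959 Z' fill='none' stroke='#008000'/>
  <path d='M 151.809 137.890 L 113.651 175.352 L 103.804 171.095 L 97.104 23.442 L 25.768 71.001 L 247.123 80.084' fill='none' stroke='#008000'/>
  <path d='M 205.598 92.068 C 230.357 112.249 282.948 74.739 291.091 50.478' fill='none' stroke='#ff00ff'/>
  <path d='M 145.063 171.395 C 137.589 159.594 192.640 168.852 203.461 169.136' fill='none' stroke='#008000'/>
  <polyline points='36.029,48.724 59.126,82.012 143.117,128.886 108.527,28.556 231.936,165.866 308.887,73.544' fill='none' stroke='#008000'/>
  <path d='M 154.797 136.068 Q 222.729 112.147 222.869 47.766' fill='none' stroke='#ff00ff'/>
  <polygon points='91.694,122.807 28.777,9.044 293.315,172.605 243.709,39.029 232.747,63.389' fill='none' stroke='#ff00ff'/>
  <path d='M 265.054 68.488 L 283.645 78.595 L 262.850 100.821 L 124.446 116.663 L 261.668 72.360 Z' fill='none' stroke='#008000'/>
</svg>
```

G21
G90
G0 X65.422 Y160.762
M4 S171
G01 X12.143 Y127.300 F2996
G01 X78.244 Y62.632
G01 X65.422 Y160.762
G0 X151.809 Y46.701
M4 S171
G01 X113.651 Y9.239 F2996
G01 X103.804 Y13.496
G01 X97.104 Y161.149
G01 X25.768 Y113.590
G01 X247.123 Y104.507
G0 X205.598 Y92.523
M4 S720
G01 X236.957 Y88.945 F826
G01 X270.809 Y108.063
G01 X291.091 Y134.113
G0 X145.063 Y13.196
M4 S171
G01 X154.477 Y19.090 F2996
G01 X181.851 Y17.618
G01 X203.461 Y15.455
G0 X36.029 Y135.867
M4 S171
G01 X59.126 Y102.579 F2996
G01 X143.117 Y55.705
G01 X108.527 Y156.035
G01 X231.936 Y18.725
G01 X308.887 Y111.047
G0 X154.797 Y48.523
M4 S720
G01 X192.553 Y68.966 F826
G01 X215.243 Y98.400
G01 X222.869 Y136.825
G0 X91.694 Y61.784
M4 S720
G01 X28.777 Y175.547 F826
G01 X293.315 Y11.986
G01 X243.709 Y145.562
G01 X232.747 Y121.202
G01 X91.694 Y61.784
G0 X265.054 Y116.103
M4 S171
G01 X283.645 Y105.996 F2996
G01 X262.850 Y83.770
G01 X124.446 Y67.928
G01 X261.668 Y112.231
G01 X265.054 Y116.103
M5

viewBox `0 0 314.536 184.591` with mm width/height → 1 unit = 1 mm. Flip: y_m = 184.591 − y_svg.

**Shape 1** — `<path>` closed polygon, stroke `#008000` → engrave (S171, F2996). Machine vertices: (65.422,160.762) → (12.143,127.300) → (78.244,62.632) → (65.422,160.762). Closed: final G1 returns to the first vertex.

**Shape 2** — `<path>` open polyline, stroke `#008000` → engrave (S171, F2996). Machine vertices: (151.809,46.701) → (113.651,9.239) → (103.804,13.496) → (97.104,161.149) → (25.768,113.590) → (247.123,104.507). Open path.

**Shape 3** — `<path>` cubic bezier, stroke `#ff00ff` → cut (S720, F826). Control points (SVG): P0=(205.598,92.068), P1=(230.357,112.249), P2=(282.948,74.739), P3=(291.091,50.478); sampled at t=k/3. Machine vertices: (205.598,92.523) → (236.957,88.945) → (270.809,108.063) → (291.091,134.113). Open path.

**Shape 4** — `<path>` cubic bezier, stroke `#008000` → engrave (S171, F2996). Control points (SVG): P0=(145.063,171.395), P1=(137.589,159.594), P2=(192.640,168.852), P3=(203.461,169.136); sampled at t=k/3. Machine vertices: (145.063,13.196) → (154.477,19.090) → (181.851,17.618) → (203.461,15.455). Open path.

**Shape 5** — `<polyline>` open polyline, stroke `#008000` → engrave (S171, F2996). Machine vertices: (36.029,135.867) → (59.126,102.579) → (143.117,55.705) → (108.527,156.035) → (231.936,18.725) → (308.887,111.047). Open path.

**Shape 6** — `<path>` quadratic bezier, stroke `#ff00ff` → cut (S720, F826). Control points (SVG): P0=(154.797,136.068), P1=(222.729,112.147), P2=(222.869,47.766); sampled at t=k/3. Machine vertices: (154.797,48.523) → (192.553,68.966) → (215.243,98.400) → (222.869,136.825). Open path.

**Shape 7** — `<polygon>` closed polygon, stroke `#ff00ff` → cut (S720, F826). Machine vertices: (91.694,61.784) → (28.777,175.547) → (293.315,11.986) → (243.709,145.562) → (232.747,121.202) → (91.694,61.784). Closed: final G1 returns to the first vertex.

**Shape 8** — `<path>` closed polygon, stroke `#008000` → engrave (S171, F2996). Machine vertices: (265.054,116.103) → (283.645,105.996) → (262.850,83.770) → (124.446,67.928) → (261.668,112.231) → (265.054,116.103). Closed: final G1 returns to the first vertex.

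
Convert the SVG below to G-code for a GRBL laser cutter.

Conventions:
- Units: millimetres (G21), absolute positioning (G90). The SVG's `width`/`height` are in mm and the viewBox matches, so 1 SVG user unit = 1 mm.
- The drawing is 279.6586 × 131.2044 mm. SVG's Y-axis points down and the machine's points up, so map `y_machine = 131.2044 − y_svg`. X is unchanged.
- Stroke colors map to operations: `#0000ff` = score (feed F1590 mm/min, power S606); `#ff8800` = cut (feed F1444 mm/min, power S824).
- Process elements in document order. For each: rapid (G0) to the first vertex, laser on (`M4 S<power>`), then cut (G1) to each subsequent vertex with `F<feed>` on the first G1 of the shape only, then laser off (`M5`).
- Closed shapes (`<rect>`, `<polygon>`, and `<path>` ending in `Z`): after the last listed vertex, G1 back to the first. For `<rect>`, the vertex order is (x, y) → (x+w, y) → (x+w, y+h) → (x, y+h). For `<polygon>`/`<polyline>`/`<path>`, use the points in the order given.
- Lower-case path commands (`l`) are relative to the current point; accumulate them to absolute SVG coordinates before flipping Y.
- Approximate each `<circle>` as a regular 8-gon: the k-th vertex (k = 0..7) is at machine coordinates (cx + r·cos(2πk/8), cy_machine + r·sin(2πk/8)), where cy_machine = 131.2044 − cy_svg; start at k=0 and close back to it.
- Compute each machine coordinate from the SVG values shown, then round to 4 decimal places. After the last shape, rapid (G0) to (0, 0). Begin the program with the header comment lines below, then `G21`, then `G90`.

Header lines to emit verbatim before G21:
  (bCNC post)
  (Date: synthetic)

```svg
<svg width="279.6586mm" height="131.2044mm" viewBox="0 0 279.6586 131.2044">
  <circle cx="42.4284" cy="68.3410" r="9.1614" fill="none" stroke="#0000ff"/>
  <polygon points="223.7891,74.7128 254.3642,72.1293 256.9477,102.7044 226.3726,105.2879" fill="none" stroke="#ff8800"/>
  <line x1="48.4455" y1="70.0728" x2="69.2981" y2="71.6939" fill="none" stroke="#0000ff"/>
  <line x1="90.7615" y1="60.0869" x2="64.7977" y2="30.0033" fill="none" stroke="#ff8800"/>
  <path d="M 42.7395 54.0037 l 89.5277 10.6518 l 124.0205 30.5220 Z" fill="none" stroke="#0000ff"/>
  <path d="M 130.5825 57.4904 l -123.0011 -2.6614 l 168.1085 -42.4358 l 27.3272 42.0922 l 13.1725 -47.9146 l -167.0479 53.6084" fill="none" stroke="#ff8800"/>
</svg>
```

1 u = 1 mm; y_m = 131.2044 − y.

[1] `<circle>` circle, #0000ff→score S606 F1590: (51.5898,62.8634) → (48.9065,69.3415) → (42.4284,72.0248) → (35.9503,69.3415) → (33.2670,62.8634) → (35.9503,56.3853) → (42.4284,53.7020) → (48.9065,56.3853) → (51.5898,62.8634) (closed)

[2] `<polygon>` regular polygon, #ff8800→cut S824 F1444: (223.7891,56.4916) → (254.3642,59.0751) → (256.9477,28.5000) → (226.3726,25.9165) → (223.7891,56.4916) (closed)

[3] `<line>` line segment, #0000ff→score S606 F1590: (48.4455,61.1316) → (69.2981,59.5105)

[4] `<line>` line segment, #ff8800→cut S824 F1444: (90.7615,71.1175) → (64.7977,101.2011)

[5] `<path>` closed polygon, #0000ff→score S606 F1590: (42.7395,77.2007) → (132.2672,66.5489) → (256.2877,36.0269) → (42.7395,77.2007) (closed)

[6] `<path>` open polyline, #ff8800→cut S824 F1444: (130.5825,73.7140) → (7.5814,76.3754) → (175.6899,118.8112) → (203.0171,76.7190) → (216.1896,124.6336) → (49.1417,71.0252)

(bCNC post)
(Date: synthetic)
G21
G90
G0 X51.5898 Y62.8634
M4 S606
G1 X48.9065 Y69.3415 F1590
G1 X42.4284 Y72.0248
G1 X35.9503 Y69.3415
G1 X33.2670 Y62.8634
G1 X35.9503 Y56.3853
G1 X42.4284 Y53.7020
G1 X48.9065 Y56.3853
G1 X51.5898 Y62.8634
M5
G0 X223.7891 Y56.4916
M4 S824
G1 X254.3642 Y59.0751 F1444
G1 X256.9477 Y28.5000
G1 X226.3726 Y25.9165
G1 X223.7891 Y56.4916
M5
G0 X48.4455 Y61.1316
M4 S606
G1 X69.2981 Y59.5105 F1590
M5
G0 X90.7615 Y71.1175
M4 S824
G1 X64.7977 Y101.2011 F1444
M5
G0 X42.7395 Y77.2007
M4 S606
G1 X132.2672 Y66.5489 F1590
G1 X256.2877 Y36.0269
G1 X42.7395 Y77.2007
M5
G0 X130.5825 Y73.7140
M4 S824
G1 X7.5814 Y76.3754 F1444
G1 X175.6899 Y118.8112
G1 X203.0171 Y76.7190
G1 X216.1896 Y124.6336
G1 X49.1417 Y71.0252
M5
G0 X0.0000 Y0.0000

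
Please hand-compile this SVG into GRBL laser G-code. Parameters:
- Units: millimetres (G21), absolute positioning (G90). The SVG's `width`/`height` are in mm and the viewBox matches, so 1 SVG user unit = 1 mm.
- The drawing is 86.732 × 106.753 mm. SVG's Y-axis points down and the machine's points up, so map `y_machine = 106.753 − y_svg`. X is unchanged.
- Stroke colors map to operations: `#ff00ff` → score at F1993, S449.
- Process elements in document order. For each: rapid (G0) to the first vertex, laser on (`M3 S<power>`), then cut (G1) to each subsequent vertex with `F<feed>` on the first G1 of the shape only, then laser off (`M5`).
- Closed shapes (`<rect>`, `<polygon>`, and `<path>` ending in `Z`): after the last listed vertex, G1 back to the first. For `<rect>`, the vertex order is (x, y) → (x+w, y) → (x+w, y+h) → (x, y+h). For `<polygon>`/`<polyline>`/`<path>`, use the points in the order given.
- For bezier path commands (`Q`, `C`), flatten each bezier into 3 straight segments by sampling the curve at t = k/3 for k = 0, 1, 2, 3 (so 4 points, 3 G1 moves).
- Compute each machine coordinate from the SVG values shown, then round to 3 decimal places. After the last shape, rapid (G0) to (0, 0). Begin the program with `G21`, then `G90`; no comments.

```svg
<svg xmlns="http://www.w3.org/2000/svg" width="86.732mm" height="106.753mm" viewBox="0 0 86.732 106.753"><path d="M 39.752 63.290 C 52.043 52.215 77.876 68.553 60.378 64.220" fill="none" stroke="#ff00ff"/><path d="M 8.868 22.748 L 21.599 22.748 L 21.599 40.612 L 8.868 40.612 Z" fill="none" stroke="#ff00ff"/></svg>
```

Since the viewBox matches the mm dimensions, user units are millimetres directly. The only transform is the Y-flip y_m = 106.753 − y_svg.

Shape 1 is a cubic bezier drawn with `<path>`. Its stroke #ff00ff means score at S449, F1993. After flipping Y the toolpath is (39.752,43.463) → (54.451,47.181) → (65.539,43.309) → (60.378,42.533).

Shape 2 is a rectangle drawn with `<path>`. Its stroke #ff00ff means score at S449, F1993. After flipping Y the toolpath is (8.868,84.005) → (21.599,84.005) → (21.599,66.141) → (8.868,66.141) → (8.868,84.005), returning to the start.

G21
G90
G0 X39.752 Y43.463
M3 S449
G1 X54.451 Y47.181 F1993
G1 X65.539 Y43.309
G1 X60.378 Y42.533
M5
G0 X8.868 Y84.005
M3 S449
G1 X21.599 Y84.005 F1993
G1 X21.599 Y66.141
G1 X8.868 Y66.141
G1 X8.868 Y84.005
M5
G0 X0.000 Y0.000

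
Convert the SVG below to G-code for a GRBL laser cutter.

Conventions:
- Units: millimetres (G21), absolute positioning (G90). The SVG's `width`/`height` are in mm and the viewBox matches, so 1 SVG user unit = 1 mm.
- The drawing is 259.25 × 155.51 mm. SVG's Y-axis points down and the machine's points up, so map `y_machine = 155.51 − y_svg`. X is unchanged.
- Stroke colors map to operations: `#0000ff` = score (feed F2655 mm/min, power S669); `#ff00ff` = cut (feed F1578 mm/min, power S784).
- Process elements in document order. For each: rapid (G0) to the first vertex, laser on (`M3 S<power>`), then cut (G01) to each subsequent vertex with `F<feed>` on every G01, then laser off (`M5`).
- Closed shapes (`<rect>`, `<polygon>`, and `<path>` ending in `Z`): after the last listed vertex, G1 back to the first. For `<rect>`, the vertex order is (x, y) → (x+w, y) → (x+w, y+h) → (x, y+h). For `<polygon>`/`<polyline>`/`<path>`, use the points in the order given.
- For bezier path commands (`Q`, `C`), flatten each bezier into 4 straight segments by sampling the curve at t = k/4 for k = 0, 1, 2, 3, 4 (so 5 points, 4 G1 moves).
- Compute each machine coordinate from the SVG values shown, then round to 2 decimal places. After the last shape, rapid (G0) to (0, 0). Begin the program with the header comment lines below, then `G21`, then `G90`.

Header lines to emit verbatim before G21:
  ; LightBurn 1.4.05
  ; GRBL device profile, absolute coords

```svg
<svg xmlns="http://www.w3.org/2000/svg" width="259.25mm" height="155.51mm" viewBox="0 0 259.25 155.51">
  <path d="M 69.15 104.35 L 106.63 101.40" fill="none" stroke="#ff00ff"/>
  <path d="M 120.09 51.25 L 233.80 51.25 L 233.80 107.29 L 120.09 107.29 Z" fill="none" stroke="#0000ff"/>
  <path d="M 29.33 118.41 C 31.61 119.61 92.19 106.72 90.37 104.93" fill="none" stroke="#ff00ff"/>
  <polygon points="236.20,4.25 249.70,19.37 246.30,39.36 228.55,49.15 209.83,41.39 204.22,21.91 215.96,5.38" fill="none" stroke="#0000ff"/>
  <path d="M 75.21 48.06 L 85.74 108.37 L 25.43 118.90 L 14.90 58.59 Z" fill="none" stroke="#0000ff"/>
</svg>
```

; LightBurn 1.4.05
; GRBL device profile, absolute coords
G21
G90
G0 X69.15 Y51.16
M3 S784
G01 X106.63 Y54.11 F1578
M5
G0 X120.09 Y104.26
M3 S669
G01 X233.80 Y104.26 F2655
G01 X233.80 Y48.22 F2655
G01 X120.09 Y48.22 F2655
G01 X120.09 Y104.26 F2655
M5
G0 X29.33 Y37.10
M3 S784
G01 X40.09 Y38.45 F1578
G01 X61.39 Y42.72 F1578
G01 X81.92 Y47.55 F1578
G01 X90.37 Y50.58 F1578
M5
G0 X236.20 Y151.26
M3 S669
G01 X249.70 Y136.14 F2655
G01 X246.30 Y116.15 F2655
G01 X228.55 Y106.36 F2655
G01 X209.83 Y114.12 F2655
G01 X204.22 Y133.60 F2655
G01 X215.96 Y150.13 F2655
G01 X236.20 Y151.26 F2655
M5
G0 X75.21 Y107.45
M3 S669
G01 X85.74 Y47.14 F2655
G01 X25.43 Y36.61 F2655
G01 X14.90 Y96.92 F2655
G01 X75.21 Y107.45 F2655
M5
G0 X0.00 Y0.00

1 u = 1 mm; y_m = 155.51 − y.

[1] `<path>` line segment, #ff00ff→cut S784 F1578: (69.15,51.16) → (106.63,54.11)

[2] `<path>` rectangle, #0000ff→score S669 F2655: (120.09,104.26) → (233.80,104.26) → (233.80,48.22) → (120.09,48.22) → (120.09,104.26) (closed)

[3] `<path>` cubic bezier, #ff00ff→cut S784 F1578: (29.33,37.10) → (40.09,38.45) → (61.39,42.72) → (81.92,47.55) → (90.37,50.58)

[4] `<polygon>` regular polygon, #0000ff→score S669 F2655: (236.20,151.26) → (249.70,136.14) → (246.30,116.15) → (228.55,106.36) → (209.83,114.12) → (204.22,133.60) → (215.96,150.13) → (236.20,151.26) (closed)

[5] `<path>` regular polygon, #0000ff→score S669 F2655: (75.21,107.45) → (85.74,47.14) → (25.43,36.61) → (14.90,96.92) → (75.21,107.45) (closed)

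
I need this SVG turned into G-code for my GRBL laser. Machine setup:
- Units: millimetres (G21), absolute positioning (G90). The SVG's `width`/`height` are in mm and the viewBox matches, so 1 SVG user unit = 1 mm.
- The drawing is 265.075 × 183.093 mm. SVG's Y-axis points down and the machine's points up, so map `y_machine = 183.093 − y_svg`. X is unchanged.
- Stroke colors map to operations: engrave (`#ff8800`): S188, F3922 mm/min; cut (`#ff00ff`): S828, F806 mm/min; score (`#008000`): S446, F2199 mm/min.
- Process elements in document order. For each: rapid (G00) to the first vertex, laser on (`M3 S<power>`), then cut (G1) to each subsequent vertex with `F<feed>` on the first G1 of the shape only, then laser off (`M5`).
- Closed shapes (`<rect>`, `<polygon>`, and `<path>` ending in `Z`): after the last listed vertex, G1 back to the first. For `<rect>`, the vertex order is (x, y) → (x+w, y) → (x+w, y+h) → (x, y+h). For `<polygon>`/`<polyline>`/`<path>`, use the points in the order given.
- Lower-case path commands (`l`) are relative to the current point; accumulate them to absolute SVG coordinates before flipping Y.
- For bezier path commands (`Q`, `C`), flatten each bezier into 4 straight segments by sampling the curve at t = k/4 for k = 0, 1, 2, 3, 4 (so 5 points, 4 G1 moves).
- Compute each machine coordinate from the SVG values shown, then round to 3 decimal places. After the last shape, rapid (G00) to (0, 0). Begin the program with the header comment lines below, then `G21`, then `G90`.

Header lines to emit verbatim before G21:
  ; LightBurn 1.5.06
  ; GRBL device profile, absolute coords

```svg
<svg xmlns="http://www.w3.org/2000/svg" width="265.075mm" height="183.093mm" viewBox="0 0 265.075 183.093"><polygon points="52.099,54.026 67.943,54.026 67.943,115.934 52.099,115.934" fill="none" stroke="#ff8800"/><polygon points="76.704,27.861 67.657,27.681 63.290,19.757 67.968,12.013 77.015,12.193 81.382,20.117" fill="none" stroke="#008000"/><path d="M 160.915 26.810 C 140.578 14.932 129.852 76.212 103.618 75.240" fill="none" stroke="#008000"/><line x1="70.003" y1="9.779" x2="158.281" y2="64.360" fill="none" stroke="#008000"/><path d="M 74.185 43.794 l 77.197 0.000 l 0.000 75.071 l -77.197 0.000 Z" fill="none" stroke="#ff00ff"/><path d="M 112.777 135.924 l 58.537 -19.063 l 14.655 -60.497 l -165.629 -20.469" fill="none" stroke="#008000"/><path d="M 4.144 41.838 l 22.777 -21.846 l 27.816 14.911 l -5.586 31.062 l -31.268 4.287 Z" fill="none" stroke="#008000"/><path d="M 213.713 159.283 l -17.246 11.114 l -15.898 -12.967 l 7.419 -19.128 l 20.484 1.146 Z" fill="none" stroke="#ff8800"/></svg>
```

; LightBurn 1.5.06
; GRBL device profile, absolute coords
G21
G90
G00 X52.099 Y129.067
M3 S188
G1 X67.943 Y129.067 F3922
G1 X67.943 Y67.159
G1 X52.099 Y67.159
G1 X52.099 Y129.067
M5
G00 X76.704 Y155.232
M3 S446
G1 X67.657 Y155.412 F2199
G1 X63.290 Y163.336
G1 X67.968 Y171.080
G1 X77.015 Y170.900
G1 X81.382 Y162.976
G1 X76.704 Y155.232
M5
G00 X160.915 Y156.283
M3 S446
G1 X147.072 Y153.590 F2199
G1 X134.478 Y136.158
G1 X120.778 Y116.680
G1 X103.618 Y107.853
M5
G00 X70.003 Y173.314
M3 S446
G1 X158.281 Y118.733 F2199
M5
G00 X74.185 Y139.299
M3 S828
G1 X151.382 Y139.299 F806
G1 X151.382 Y64.228
G1 X74.185 Y64.228
G1 X74.185 Y139.299
M5
G00 X112.777 Y47.169
M3 S446
G1 X171.314 Y66.232 F2199
G1 X185.969 Y126.729
G1 X20.340 Y147.198
M5
G00 X4.144 Y141.255
M3 S446
G1 X26.921 Y163.101 F2199
G1 X54.737 Y148.190
G1 X49.151 Y117.128
G1 X17.883 Y112.841
G1 X4.144 Y141.255
M5
G00 X213.713 Y23.810
M3 S188
G1 X196.467 Y12.696 F3922
G1 X180.569 Y25.663
G1 X187.988 Y44.791
G1 X208.472 Y43.645
G1 X213.713 Y23.810
M5
G00 X0.000 Y0.000

viewBox `0 0 265.075 183.093` with mm width/height → 1 unit = 1 mm. Flip: y_m = 183.093 − y_svg.

**Shape 1** — `<polygon>` rectangle, stroke `#ff8800` → engrave (S188, F3922). Machine vertices: (52.099,129.067) → (67.943,129.067) → (67.943,67.159) → (52.099,67.159) → (52.099,129.067). Closed: final G1 returns to the first vertex.

**Shape 2** — `<polygon>` regular polygon, stroke `#008000` → score (S446, F2199). Machine vertices: (76.704,155.232) → (67.657,155.412) → (63.290,163.336) → (67.968,171.080) → (77.015,170.900) → (81.382,162.976) → (76.704,155.232). Closed: final G1 returns to the first vertex.

**Shape 3** — `<path>` cubic bezier, stroke `#008000` → score (S446, F2199). Control points (SVG): P0=(160.915,26.810), P1=(140.578,14.932), P2=(129.852,76.212), P3=(103.618,75.240); sampled at t=k/4. Machine vertices: (160.915,156.283) → (147.072,153.590) → (134.478,136.158) → (120.778,116.680) → (103.618,107.853). Open path.

**Shape 4** — `<line>` line segment, stroke `#008000` → score (S446, F2199). Machine vertices: (70.003,173.314) → (158.281,118.733). Open path.

**Shape 5** — `<path>` rectangle, stroke `#ff00ff` → cut (S828, F806). Machine vertices: (74.185,139.299) → (151.382,139.299) → (151.382,64.228) → (74.185,64.228) → (74.185,139.299). Closed: final G1 returns to the first vertex.

**Shape 6** — `<path>` open polyline, stroke `#008000` → score (S446, F2199). Machine vertices: (112.777,47.169) → (171.314,66.232) → (185.969,126.729) → (20.340,147.198). Open path.

**Shape 7** — `<path>` regular polygon, stroke `#008000` → score (S446, F2199). Machine vertices: (4.144,141.255) → (26.921,163.101) → (54.737,148.190) → (49.151,117.128) → (17.883,112.841) → (4.144,141.255). Closed: final G1 returns to the first vertex.

**Shape 8** — `<path>` regular polygon, stroke `#ff8800` → engrave (S188, F3922). Machine vertices: (213.713,23.810) → (196.467,12.696) → (180.569,25.663) → (187.988,44.791) → (208.472,43.645) → (213.713,23.810). Closed: final G1 returns to the first vertex.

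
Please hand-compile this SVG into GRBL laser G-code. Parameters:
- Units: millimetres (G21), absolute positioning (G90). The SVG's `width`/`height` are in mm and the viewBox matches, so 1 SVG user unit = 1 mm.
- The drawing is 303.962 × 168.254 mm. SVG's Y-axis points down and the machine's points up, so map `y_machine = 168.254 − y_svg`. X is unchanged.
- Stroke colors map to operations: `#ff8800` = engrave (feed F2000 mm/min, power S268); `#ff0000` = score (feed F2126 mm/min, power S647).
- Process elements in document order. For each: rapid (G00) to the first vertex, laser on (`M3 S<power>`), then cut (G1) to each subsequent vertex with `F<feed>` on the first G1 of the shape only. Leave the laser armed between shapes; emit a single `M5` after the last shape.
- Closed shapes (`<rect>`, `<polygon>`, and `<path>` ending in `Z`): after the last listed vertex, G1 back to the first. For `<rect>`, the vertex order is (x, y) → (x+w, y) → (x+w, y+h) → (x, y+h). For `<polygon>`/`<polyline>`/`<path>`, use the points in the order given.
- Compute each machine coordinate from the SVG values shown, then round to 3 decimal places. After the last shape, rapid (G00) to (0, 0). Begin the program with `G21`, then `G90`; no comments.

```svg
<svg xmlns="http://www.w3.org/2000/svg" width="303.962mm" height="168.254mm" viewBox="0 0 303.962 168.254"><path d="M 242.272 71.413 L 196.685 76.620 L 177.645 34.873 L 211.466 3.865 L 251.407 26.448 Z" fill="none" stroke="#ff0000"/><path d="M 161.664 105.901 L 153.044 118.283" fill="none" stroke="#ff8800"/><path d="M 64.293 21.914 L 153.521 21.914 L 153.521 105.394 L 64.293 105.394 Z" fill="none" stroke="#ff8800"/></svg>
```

viewBox `0 0 303.962 168.254` with mm width/height → 1 unit = 1 mm. Flip: y_m = 168.254 − y_svg.

**Shape 1** — `<path>` regular polygon, stroke `#ff0000` → score (S647, F2126). Machine vertices: (242.272,96.841) → (196.685,91.634) → (177.645,133.381) → (211.466,164.389) → (251.407,141.806) → (242.272,96.841). Closed: final G1 returns to the first vertex.

**Shape 2** — `<path>` line segment, stroke `#ff8800` → engrave (S268, F2000). Machine vertices: (161.664,62.353) → (153.044,49.971). Open path.

**Shape 3** — `<path>` rectangle, stroke `#ff8800` → engrave (S268, F2000). Machine vertices: (64.293,146.340) → (153.521,146.340) → (153.521,62.860) → (64.293,62.860) → (64.293,146.340). Closed: final G1 returns to the first vertex.

G21
G90
G00 X242.272 Y96.841
M3 S647
G1 X196.685 Y91.634 F2126
G1 X177.645 Y133.381
G1 X211.466 Y164.389
G1 X251.407 Y141.806
G1 X242.272 Y96.841
G00 X161.664 Y62.353
M3 S268
G1 X153.044 Y49.971 F2000
G00 X64.293 Y146.340
M3 S268
G1 X153.521 Y146.340 F2000
G1 X153.521 Y62.860
G1 X64.293 Y62.860
G1 X64.293 Y146.340
M5
G00 X0.000 Y0.000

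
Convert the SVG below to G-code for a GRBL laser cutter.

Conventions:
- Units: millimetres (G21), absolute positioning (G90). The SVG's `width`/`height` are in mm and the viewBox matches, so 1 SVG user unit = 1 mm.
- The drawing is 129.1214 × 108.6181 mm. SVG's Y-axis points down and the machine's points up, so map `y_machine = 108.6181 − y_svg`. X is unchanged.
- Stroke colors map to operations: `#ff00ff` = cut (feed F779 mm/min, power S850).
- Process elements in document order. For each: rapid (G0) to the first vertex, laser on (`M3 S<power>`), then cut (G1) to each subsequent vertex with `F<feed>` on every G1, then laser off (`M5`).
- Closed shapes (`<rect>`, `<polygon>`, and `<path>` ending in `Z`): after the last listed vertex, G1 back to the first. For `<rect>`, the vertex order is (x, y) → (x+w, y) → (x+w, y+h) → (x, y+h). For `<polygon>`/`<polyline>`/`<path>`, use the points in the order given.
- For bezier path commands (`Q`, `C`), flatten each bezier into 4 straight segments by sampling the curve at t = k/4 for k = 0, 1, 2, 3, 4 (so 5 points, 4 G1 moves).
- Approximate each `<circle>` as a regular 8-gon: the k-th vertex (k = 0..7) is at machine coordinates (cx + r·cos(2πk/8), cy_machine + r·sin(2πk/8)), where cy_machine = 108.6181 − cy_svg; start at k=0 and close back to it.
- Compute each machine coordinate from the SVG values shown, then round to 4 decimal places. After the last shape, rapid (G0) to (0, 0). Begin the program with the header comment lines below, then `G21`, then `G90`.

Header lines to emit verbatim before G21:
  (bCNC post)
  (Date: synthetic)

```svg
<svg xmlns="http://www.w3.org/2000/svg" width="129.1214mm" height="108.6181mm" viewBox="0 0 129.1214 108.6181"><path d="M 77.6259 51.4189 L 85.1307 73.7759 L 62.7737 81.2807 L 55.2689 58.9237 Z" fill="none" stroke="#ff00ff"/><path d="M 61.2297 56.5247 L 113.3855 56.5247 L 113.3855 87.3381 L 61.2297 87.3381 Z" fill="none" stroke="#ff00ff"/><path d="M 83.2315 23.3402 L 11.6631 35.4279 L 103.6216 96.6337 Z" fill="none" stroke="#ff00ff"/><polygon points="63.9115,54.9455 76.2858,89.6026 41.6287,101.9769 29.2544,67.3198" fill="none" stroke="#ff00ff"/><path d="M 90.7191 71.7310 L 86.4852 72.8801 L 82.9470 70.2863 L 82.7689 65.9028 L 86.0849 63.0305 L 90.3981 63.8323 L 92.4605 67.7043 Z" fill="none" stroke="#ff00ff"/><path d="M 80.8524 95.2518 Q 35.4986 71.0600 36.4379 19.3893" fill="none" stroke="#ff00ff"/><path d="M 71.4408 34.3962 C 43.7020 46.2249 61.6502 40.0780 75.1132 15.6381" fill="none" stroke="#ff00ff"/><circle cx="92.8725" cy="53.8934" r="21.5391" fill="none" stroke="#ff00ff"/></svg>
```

Since the viewBox matches the mm dimensions, user units are millimetres directly. The only transform is the Y-flip y_m = 108.6181 − y_svg.

Shape 1 is a regular polygon drawn with `<path>`. Its stroke #ff00ff means cut at S850, F779. After flipping Y the toolpath is (77.6259,57.1992) → (85.1307,34.8422) → (62.7737,27.3374) → (55.2689,49.6944) → (77.6259,57.1992), returning to the start.

Shape 2 is a rectangle drawn with `<path>`. Its stroke #ff00ff means cut at S850, F779. After flipping Y the toolpath is (61.2297,52.0934) → (113.3855,52.0934) → (113.3855,21.2800) → (61.2297,21.2800) → (61.2297,52.0934), returning to the start.

Shape 3 is a closed polygon drawn with `<path>`. Its stroke #ff00ff means cut at S850, F779. After flipping Y the toolpath is (83.2315,85.2779) → (11.6631,73.1902) → (103.6216,11.9844) → (83.2315,85.2779), returning to the start.

Shape 4 is a regular polygon drawn with `<polygon>`. Its stroke #ff00ff means cut at S850, F779. After flipping Y the toolpath is (63.9115,53.6726) → (76.2858,19.0155) → (41.6287,6.6412) → (29.2544,41.2983) → (63.9115,53.6726), returning to the start.

Shape 5 is a regular polygon drawn with `<path>`. Its stroke #ff00ff means cut at S850, F779. After flipping Y the toolpath is (90.7191,36.8871) → (86.4852,35.7380) → (82.9470,38.3318) → (82.7689,42.7153) → (86.0849,45.5876) → (90.3981,44.7858) → (92.4605,40.9138) → (90.7191,36.8871), returning to the start.

Shape 6 is a quadratic bezier drawn with `<path>`. Its stroke #ff00ff means cut at S850, F779. After flipping Y the toolpath is (80.8524,13.3663) → (61.0688,27.1796) → (47.0719,44.4278) → (38.8616,65.1109) → (36.4379,89.2288).

Shape 7 is a cubic bezier drawn with `<path>`. Its stroke #ff00ff means cut at S850, F779. After flipping Y the toolpath is (71.4408,74.2219) → (58.4191,68.7258) → (57.8263,70.0002) → (64.9589,78.0751) → (75.1132,92.9800).

Shape 8 is a circle drawn with `<circle>`. Its stroke #ff00ff means cut at S850, F779. After flipping Y the toolpath is (114.4116,54.7247) → (108.1029,69.9551) → (92.8725,76.2638) → (77.6421,69.9551) → (71.3334,54.7247) → (77.6421,39.4943) → (92.8725,33.1856) → (108.1029,39.4943) → (114.4116,54.7247), returning to the start.

(bCNC post)
(Date: synthetic)
G21
G90
G0 X77.6259 Y57.1992
M3 S850
G1 X85.1307 Y34.8422 F779
G1 X62.7737 Y27.3374 F779
G1 X55.2689 Y49.6944 F779
G1 X77.6259 Y57.1992 F779
M5
G0 X61.2297 Y52.0934
M3 S850
G1 X113.3855 Y52.0934 F779
G1 X113.3855 Y21.2800 F779
G1 X61.2297 Y21.2800 F779
G1 X61.2297 Y52.0934 F779
M5
G0 X83.2315 Y85.2779
M3 S850
G1 X11.6631 Y73.1902 F779
G1 X103.6216 Y11.9844 F779
G1 X83.2315 Y85.2779 F779
M5
G0 X63.9115 Y53.6726
M3 S850
G1 X76.2858 Y19.0155 F779
G1 X41.6287 Y6.6412 F779
G1 X29.2544 Y41.2983 F779
G1 X63.9115 Y53.6726 F779
M5
G0 X90.7191 Y36.8871
M3 S850
G1 X86.4852 Y35.7380 F779
G1 X82.9470 Y38.3318 F779
G1 X82.7689 Y42.7153 F779
G1 X86.0849 Y45.5876 F779
G1 X90.3981 Y44.7858 F779
G1 X92.4605 Y40.9138 F779
G1 X90.7191 Y36.8871 F779
M5
G0 X80.8524 Y13.3663
M3 S850
G1 X61.0688 Y27.1796 F779
G1 X47.0719 Y44.4278 F779
G1 X38.8616 Y65.1109 F779
G1 X36.4379 Y89.2288 F779
M5
G0 X71.4408 Y74.2219
M3 S850
G1 X58.4191 Y68.7258 F779
G1 X57.8263 Y70.0002 F779
G1 X64.9589 Y78.0751 F779
G1 X75.1132 Y92.9800 F779
M5
G0 X114.4116 Y54.7247
M3 S850
G1 X108.1029 Y69.9551 F779
G1 X92.8725 Y76.2638 F779
G1 X77.6421 Y69.9551 F779
G1 X71.3334 Y54.7247 F779
G1 X77.6421 Y39.4943 F779
G1 X92.8725 Y33.1856 F779
G1 X108.1029 Y39.4943 F779
G1 X114.4116 Y54.7247 F779
M5
G0 X0.0000 Y0.0000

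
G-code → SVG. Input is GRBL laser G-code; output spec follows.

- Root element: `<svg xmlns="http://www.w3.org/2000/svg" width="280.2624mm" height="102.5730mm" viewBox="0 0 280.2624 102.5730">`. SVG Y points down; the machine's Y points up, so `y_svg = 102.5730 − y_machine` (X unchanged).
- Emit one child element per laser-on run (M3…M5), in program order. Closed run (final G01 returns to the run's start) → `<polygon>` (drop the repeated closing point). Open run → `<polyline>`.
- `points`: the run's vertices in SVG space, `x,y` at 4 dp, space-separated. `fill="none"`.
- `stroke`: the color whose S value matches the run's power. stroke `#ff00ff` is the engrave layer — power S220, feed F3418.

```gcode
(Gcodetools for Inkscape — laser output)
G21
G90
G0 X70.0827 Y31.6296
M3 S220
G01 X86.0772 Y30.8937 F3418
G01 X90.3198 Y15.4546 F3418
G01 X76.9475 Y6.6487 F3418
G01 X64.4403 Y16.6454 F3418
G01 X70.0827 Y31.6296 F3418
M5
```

Each laser-on run becomes one SVG element. Flip Y back into SVG space with y_svg = 102.5730 − y_machine. Every run uses S220, so all elements get stroke `#ff00ff` (engrave).

Run 1: The run returns to its start, so emit a `<polygon>` with points (Y-flipped): 70.0827,70.9434 86.0772,71.6793 90.3198,87.1184 76.9475,95.9243 64.4403,85.9276.

<svg xmlns="http://www.w3.org/2000/svg" width="280.2624mm" height="102.5730mm" viewBox="0 0 280.2624 102.5730">
  <polygon points="70.0827,70.9434 86.0772,71.6793 90.3198,87.1184 76.9475,95.9243 64.4403,85.9276" fill="none" stroke="#ff00ff"/>
</svg>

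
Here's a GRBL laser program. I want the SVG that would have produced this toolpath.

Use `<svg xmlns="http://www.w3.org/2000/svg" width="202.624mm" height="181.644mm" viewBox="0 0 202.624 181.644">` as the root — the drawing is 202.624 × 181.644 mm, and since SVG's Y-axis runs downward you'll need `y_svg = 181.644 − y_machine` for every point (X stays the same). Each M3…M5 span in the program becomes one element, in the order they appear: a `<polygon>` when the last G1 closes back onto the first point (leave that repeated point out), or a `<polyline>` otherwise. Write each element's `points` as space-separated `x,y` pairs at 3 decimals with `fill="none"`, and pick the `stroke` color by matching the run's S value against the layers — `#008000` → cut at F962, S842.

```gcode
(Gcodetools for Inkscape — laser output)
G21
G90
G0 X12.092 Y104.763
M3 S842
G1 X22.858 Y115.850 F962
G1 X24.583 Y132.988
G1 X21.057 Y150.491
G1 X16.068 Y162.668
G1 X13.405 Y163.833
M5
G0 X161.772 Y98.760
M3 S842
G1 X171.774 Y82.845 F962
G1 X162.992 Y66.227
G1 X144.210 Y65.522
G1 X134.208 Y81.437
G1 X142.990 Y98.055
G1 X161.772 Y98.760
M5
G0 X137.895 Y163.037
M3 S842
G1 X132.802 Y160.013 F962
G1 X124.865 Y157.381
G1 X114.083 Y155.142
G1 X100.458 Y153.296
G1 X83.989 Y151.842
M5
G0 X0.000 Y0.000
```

Machine Y-up, SVG Y-down with viewBox height 181.644, so y_svg = 181.644 − y_machine; X carries over. Every run uses S842, so all elements get stroke `#008000` (cut).

Run 1: The run is open, so emit a `<polyline>` with points (Y-flipped): 12.092,76.881 22.858,65.794 24.583,48.656 21.057,31.153 16.068,18.976 13.405,17.811.

Run 2: The run returns to its start, so emit a `<polygon>` with points (Y-flipped): 161.772,82.884 171.774,98.799 162.992,115.417 144.210,116.122 134.208,100.207 142.990,83.589.

Run 3: The run is open, so emit a `<polyline>` with points (Y-flipped): 137.895,18.607 132.802,21.631 124.865,24.263 114.083,26.502 100.458,28.348 83.989,29.802.

<svg xmlns="http://www.w3.org/2000/svg" width="202.624mm" height="181.644mm" viewBox="0 0 202.624 181.644">
  <polyline points="12.092,76.881 22.858,65.794 24.583,48.656 21.057,31.153 16.068,18.976 13.405,17.811" fill="none" stroke="#008000"/>
  <polygon points="161.772,82.884 171.774,98.799 162.992,115.417 144.210,116.122 134.208,100.207 142.990,83.589" fill="none" stroke="#008000"/>
  <polyline points="137.895,18.607 132.802,21.631 124.865,24.263 114.083,26.502 100.458,28.348 83.989,29.802" fill="none" stroke="#008000"/>
</svg>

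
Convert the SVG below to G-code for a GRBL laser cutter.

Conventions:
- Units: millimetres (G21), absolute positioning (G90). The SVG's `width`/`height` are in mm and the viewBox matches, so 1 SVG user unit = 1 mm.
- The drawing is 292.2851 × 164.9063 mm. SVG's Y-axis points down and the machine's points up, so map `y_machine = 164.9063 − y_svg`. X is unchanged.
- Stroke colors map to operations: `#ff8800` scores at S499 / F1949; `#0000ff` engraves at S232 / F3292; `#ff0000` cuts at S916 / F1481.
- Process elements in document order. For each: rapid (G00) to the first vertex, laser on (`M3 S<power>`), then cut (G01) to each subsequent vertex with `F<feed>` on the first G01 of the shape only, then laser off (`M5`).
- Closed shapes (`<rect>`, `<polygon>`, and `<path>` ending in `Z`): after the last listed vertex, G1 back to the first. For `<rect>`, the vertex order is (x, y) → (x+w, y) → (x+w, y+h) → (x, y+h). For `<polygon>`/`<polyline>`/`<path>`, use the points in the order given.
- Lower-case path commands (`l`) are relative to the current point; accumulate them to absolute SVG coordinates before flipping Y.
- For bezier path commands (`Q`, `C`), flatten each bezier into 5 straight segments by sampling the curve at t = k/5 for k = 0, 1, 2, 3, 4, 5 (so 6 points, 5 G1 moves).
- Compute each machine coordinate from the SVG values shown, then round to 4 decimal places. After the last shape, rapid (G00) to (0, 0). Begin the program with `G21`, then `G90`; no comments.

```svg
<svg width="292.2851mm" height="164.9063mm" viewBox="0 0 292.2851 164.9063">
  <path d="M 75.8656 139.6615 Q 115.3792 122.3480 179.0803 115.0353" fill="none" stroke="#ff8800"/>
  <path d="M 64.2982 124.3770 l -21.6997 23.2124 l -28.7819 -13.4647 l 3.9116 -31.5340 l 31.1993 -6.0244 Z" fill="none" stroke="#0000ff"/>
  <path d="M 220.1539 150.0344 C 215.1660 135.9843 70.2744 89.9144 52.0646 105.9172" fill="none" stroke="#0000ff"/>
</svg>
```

G21
G90
G00 X75.8656 Y25.2448
M3 S499
G01 X92.6385 Y31.7702 F1949
G01 X111.3465 Y37.4955
G01 X131.9894 Y42.4207
G01 X154.5674 Y46.5459
G01 X179.0803 Y49.8710
M5
G00 X64.2982 Y40.5293
M3 S232
G01 X42.5985 Y17.3169 F3292
G01 X13.8166 Y30.7816
G01 X17.7282 Y62.3156
G01 X48.9275 Y68.3400
G01 X64.2982 Y40.5293
M5
G00 X220.1539 Y14.8719
M3 S232
G01 X202.5054 Y26.3916 F3292
G01 X164.0761 Y41.0796
G01 X117.6622 Y54.4195
G01 X76.0596 Y61.8948
G01 X52.0646 Y58.9891
M5
G00 X0.0000 Y0.0000

Since the viewBox matches the mm dimensions, user units are millimetres directly. The only transform is the Y-flip y_m = 164.9063 − y_svg.

Shape 1 is a quadratic bezier drawn with `<path>`. Its stroke #ff8800 means score at S499, F1949. After flipping Y the toolpath is (75.8656,25.2448) → (92.6385,31.7702) → (111.3465,37.4955) → (131.9894,42.4207) → (154.5674,46.5459) → (179.0803,49.8710).

Shape 2 is a regular polygon drawn with `<path>`. Its stroke #0000ff means engrave at S232, F3292. After flipping Y the toolpath is (64.2982,40.5293) → (42.5985,17.3169) → (13.8166,30.7816) → (17.7282,62.3156) → (48.9275,68.3400) → (64.2982,40.5293), returning to the start.

Shape 3 is a cubic bezier drawn with `<path>`. Its stroke #0000ff means engrave at S232, F3292. After flipping Y the toolpath is (220.1539,14.8719) → (202.5054,26.3916) → (164.0761,41.0796) → (117.6622,54.4195) → (76.0596,61.8948) → (52.0646,58.9891).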